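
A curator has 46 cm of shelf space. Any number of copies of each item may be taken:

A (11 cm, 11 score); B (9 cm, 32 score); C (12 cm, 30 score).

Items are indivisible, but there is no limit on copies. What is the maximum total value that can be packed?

160 score

Best value-per-unit is B at 32/9, and filling with it alone uses length 5×9=45. No mix of the others beats 5×32 = 160.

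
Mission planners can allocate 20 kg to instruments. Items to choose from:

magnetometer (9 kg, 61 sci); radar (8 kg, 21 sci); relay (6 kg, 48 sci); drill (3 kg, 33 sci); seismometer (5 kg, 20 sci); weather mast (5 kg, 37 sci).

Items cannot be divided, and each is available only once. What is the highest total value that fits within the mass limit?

This is a 0/1 knapsack; check combinations near the capacity.
- magnetometer+relay+weather mast: mass 9+6+5=20, value 61+48+37=146
- magnetometer+relay+drill: mass 9+6+3=18, value 61+48+33=142
- relay+drill+seismometer+weather mast: mass 6+3+5+5=19, value 48+33+20+37=138
- magnetometer+drill+weather mast: mass 9+3+5=17, value 61+33+37=131
Best: 146 sci.

146 sci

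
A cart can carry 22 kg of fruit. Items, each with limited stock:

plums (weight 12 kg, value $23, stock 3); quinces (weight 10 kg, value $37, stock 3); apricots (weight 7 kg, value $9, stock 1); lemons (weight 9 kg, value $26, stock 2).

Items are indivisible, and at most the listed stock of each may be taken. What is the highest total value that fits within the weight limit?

$74

Best selections within weight 22 and stock limits:
- 2×quinces: weight 20, value 74
- 1×quinces + 1×lemons: weight 19, value 63
- 1×plums + 1×quinces: weight 22, value 60
- 2×lemons: weight 18, value 52
Best: $74.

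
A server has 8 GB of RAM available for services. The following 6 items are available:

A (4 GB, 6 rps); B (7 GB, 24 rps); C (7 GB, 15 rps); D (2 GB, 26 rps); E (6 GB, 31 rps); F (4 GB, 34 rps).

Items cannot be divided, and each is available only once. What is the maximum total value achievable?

60 rps

Check high-value combinations within 8 GB:
- D+F: memory 2+4=6, value 26+34=60
- D+E: memory 2+6=8, value 26+31=57
- A+F: memory 4+4=8, value 6+34=40
Best: 60 rps.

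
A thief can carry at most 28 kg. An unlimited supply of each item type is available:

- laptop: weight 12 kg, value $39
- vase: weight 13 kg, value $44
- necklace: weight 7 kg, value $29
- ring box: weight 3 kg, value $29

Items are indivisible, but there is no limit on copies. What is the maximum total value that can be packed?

Best value-per-unit is ring box at 29/3, and filling with it alone uses weight 9×3=27. No mix of the others beats 9×29 = 261.

$261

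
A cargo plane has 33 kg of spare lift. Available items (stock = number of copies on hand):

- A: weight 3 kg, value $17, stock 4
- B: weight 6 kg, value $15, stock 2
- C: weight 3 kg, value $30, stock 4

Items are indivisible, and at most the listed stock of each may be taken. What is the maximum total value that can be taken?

Top feasible selections:
- 4×A + 1×B + 4×C: weight 30, value 203
- 3×A + 2×B + 4×C: weight 33, value 201
- 4×A + 4×C: weight 24, value 188
Best: $203.

$203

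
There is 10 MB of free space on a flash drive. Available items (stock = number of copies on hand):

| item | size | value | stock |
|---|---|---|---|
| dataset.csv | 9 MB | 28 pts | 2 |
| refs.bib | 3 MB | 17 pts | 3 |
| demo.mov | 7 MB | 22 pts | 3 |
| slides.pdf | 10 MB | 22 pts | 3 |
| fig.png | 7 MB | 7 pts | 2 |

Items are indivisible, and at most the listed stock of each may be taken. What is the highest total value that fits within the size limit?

Best selections within size 10 and stock limits:
- 3×refs.bib: size 9, value 51
- 1×refs.bib + 1×demo.mov: size 10, value 39
- 2×refs.bib: size 6, value 34
- 1×dataset.csv: size 9, value 28
Best: 51 pts.

51 pts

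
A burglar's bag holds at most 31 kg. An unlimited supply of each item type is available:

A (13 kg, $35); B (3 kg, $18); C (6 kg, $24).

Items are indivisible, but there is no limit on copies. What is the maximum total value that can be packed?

$180

Best value-per-unit is B at 18/3, and filling with it alone uses weight 10×3=30. No mix of the others beats 10×18 = 180.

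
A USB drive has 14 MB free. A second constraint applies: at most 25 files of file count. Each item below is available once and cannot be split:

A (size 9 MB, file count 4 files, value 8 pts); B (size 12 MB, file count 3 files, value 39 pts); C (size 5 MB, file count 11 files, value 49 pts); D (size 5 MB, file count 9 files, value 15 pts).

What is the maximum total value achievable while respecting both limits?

Feasible sets respecting both limits:
- C+D: size 10, file count 20, value 64
- A+C: size 14, file count 15, value 57
- C: size 5, file count 11, value 49
Best: 64 pts.

64 pts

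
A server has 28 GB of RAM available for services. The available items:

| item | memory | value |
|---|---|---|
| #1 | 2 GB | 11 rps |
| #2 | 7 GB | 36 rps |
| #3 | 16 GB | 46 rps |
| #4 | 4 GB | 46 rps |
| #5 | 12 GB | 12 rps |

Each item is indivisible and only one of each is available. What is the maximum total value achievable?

128 rps

Check high-value combinations within 28 GB:
- #2+#3+#4: memory 7+16+4=27, value 36+46+46=128
- #1+#2+#4+#5: memory 2+7+4+12=25, value 11+36+46+12=105
- #1+#3+#4: memory 2+16+4=22, value 11+46+46=103
Best: 128 rps.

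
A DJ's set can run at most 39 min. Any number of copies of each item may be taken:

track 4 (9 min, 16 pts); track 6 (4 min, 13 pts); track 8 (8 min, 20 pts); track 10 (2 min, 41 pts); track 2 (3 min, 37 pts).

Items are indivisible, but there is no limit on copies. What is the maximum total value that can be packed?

Best value-per-unit is track 10 at 41/2, and filling with it alone uses duration 19×2=38. No mix of the others beats 19×41 = 779.

779 pts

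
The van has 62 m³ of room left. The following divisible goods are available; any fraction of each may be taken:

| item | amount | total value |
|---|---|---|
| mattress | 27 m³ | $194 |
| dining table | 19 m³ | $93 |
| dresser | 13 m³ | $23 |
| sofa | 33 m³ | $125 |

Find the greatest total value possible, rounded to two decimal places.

Take in order of value per unit:
- mattress (194/27 per unit): all 27 → value 194, running total 194.00
- dining table (93/19 per unit): all 19 → value 93, running total 287.00
- sofa (125/33 per unit): 16 of 33 → value 16×125/33 = 60.6061, running total 347.61
Total 347.61.

347.61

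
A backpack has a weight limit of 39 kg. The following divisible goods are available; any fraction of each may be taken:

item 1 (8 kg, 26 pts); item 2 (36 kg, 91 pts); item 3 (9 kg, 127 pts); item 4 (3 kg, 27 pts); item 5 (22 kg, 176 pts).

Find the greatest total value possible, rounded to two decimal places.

Take in order of value per unit:
- item 3 (127/9 per unit): all 9 → value 127, running total 127.00
- item 4 (27/3 per unit): all 3 → value 27, running total 154.00
- item 5 (176/22 per unit): all 22 → value 176, running total 330.00
- item 1 (26/8 per unit): 5 of 8 → value 5×26/8 = 16.2500, running total 346.25
Total 346.25.

346.25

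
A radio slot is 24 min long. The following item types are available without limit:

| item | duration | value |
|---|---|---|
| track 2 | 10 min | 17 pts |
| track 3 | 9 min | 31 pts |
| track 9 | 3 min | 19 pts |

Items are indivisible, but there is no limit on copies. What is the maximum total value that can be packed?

152 pts

Best value-per-unit is track 9 at 19/3, and filling with it alone uses duration 8×3=24. No mix of the others beats 8×19 = 152.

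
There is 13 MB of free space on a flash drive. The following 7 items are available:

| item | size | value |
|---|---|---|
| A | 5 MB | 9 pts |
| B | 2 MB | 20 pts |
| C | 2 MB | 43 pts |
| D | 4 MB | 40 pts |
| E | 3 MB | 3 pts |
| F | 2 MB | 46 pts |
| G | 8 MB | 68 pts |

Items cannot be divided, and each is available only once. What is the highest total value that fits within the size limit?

157 pts

Check high-value combinations within 13 MB:
- C+F+G: size 2+2+8=12, value 43+46+68=157
- B+C+D+E+F: size 2+2+4+3+2=13, value 20+43+40+3+46=152
- B+C+D+F: size 2+2+4+2=10, value 20+43+40+46=149
Best: 157 pts.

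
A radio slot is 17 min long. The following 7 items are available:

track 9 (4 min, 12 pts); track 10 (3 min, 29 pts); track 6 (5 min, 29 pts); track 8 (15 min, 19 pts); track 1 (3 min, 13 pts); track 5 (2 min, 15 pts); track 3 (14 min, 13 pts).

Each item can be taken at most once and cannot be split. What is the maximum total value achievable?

Check high-value combinations within 17 min:
- track 9+track 10+track 6+track 1+track 5: duration 4+3+5+3+2=17, value 12+29+29+13+15=98
- track 10+track 6+track 1+track 5: duration 3+5+3+2=13, value 29+29+13+15=86
- track 9+track 10+track 6+track 5: duration 4+3+5+2=14, value 12+29+29+15=85
Best: 98 pts.

98 pts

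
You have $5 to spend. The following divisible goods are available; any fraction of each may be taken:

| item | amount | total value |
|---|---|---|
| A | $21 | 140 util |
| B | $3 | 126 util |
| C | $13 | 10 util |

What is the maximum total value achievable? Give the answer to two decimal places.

139.33

Take in order of value per unit:
- B (126/3 per unit): all 3 → value 126, running total 126.00
- A (140/21 per unit): 2 of 21 → value 2×140/21 = 13.3333, running total 139.33
Total 139.33.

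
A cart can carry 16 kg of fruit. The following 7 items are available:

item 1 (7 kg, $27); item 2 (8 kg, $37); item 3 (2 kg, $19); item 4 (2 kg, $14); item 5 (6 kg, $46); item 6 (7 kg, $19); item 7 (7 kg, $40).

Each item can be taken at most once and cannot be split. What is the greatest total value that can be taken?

$105

Check high-value combinations within 16 kg:
- item 3+item 5+item 7: weight 2+6+7=15, value 19+46+40=105
- item 2+item 3+item 5: weight 8+2+6=16, value 37+19+46=102
- item 4+item 5+item 7: weight 2+6+7=15, value 14+46+40=100
- item 2+item 4+item 5: weight 8+2+6=16, value 37+14+46=97
- item 1+item 3+item 5: weight 7+2+6=15, value 27+19+46=92
Best: $105.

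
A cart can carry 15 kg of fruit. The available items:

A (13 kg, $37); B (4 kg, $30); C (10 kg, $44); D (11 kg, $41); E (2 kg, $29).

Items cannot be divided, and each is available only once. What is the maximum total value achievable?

$74

Check high-value combinations within 15 kg:
- B+C: weight 4+10=14, value 30+44=74
- C+E: weight 10+2=12, value 44+29=73
- B+D: weight 4+11=15, value 30+41=71
Best: $74.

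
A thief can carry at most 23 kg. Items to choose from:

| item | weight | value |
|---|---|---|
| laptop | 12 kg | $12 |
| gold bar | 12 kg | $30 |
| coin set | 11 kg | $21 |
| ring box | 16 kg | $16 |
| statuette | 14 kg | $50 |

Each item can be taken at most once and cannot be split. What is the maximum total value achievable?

$51

This is a 0/1 knapsack; check combinations near the capacity.
- gold bar+coin set: weight 12+11=23, value 30+21=51
- statuette: weight 14, value 50
- laptop+coin set: weight 12+11=23, value 12+21=33
- gold bar: weight 12, value 30
- coin set: weight 11, value 21
Best: $51.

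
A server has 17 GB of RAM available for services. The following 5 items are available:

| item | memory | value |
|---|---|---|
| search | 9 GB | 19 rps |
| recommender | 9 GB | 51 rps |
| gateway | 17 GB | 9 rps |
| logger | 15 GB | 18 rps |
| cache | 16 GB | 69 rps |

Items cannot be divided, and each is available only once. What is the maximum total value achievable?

This is a 0/1 knapsack; check combinations near the capacity.
- cache: memory 16, value 69
- recommender: memory 9, value 51
- search: memory 9, value 19
- logger: memory 15, value 18
Best: 69 rps.

69 rps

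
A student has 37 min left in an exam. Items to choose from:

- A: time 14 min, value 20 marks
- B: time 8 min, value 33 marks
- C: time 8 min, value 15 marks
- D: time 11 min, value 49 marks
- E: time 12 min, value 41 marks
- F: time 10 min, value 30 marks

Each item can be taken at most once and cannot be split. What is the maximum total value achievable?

Check high-value combinations within 37 min:
- B+C+D+F: time 8+8+11+10=37, value 33+15+49+30=127
- B+D+E: time 8+11+12=31, value 33+49+41=123
- D+E+F: time 11+12+10=33, value 49+41+30=120
- B+D+F: time 8+11+10=29, value 33+49+30=112
Best: 127 marks.

127 marks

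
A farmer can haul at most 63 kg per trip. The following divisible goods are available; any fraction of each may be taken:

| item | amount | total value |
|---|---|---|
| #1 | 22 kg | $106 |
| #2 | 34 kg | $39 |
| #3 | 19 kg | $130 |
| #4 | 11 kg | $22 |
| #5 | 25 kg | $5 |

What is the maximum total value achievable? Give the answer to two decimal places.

Take in order of value per unit:
- #3 (130/19 per unit): all 19 → value 130, running total 130.00
- #1 (106/22 per unit): all 22 → value 106, running total 236.00
- #4 (22/11 per unit): all 11 → value 22, running total 258.00
- #2 (39/34 per unit): 11 of 34 → value 11×39/34 = 12.6176, running total 270.62
Total 270.62.

270.62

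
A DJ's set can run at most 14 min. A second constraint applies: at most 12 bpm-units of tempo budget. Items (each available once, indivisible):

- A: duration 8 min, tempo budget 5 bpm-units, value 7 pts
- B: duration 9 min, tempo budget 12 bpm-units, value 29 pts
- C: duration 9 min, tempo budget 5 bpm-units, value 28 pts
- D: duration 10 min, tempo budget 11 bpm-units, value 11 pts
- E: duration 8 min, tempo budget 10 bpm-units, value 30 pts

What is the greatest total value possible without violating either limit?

Feasible sets respecting both limits:
- E: duration 8, tempo budget 10, value 30
- B: duration 9, tempo budget 12, value 29
- C: duration 9, tempo budget 5, value 28
Best: 30 pts.

30 pts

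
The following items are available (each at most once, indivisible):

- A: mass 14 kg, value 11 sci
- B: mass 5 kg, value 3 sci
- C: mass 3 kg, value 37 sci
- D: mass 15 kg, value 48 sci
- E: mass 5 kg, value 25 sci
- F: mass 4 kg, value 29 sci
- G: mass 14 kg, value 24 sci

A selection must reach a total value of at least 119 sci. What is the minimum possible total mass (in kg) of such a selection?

27

Subsets with value ≥ 119, sorted by total mass:
- C+D+E+F: mass 27, value 139
- B+C+D+E+F: mass 32, value 142
- C+D+F+G: mass 36, value 138
- A+C+D+F: mass 36, value 125
Minimum mass: 27 kg.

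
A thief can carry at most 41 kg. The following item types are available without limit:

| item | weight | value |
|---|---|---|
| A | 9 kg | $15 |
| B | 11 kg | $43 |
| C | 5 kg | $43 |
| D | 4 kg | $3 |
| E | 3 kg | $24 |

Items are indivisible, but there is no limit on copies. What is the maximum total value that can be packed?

Best value-per-unit is C at 43/5; filling with it alone gives 8×43 = 344.
Optimal mix: 7×C + 2×E → weight 41, value 349.

$349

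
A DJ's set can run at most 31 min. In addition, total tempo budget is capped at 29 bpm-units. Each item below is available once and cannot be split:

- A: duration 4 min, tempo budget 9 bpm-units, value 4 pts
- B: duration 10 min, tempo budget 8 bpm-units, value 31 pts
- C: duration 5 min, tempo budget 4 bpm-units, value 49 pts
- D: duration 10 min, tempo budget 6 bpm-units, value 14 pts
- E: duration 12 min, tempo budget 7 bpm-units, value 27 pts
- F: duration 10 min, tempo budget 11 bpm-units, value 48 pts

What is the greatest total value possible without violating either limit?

128 pts

Feasible sets respecting both limits:
- B+C+F: duration 25, tempo budget 23, value 128
- C+E+F: duration 27, tempo budget 22, value 124
- A+B+C+E: duration 31, tempo budget 28, value 111
Best: 128 pts.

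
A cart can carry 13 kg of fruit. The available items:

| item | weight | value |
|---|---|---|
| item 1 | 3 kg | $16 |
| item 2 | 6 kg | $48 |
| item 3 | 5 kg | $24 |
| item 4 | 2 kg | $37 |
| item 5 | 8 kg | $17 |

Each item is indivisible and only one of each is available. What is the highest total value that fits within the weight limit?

$109

This is a 0/1 knapsack; check combinations near the capacity.
- item 2+item 3+item 4: weight 6+5+2=13, value 48+24+37=109
- item 1+item 2+item 4: weight 3+6+2=11, value 16+48+37=101
- item 2+item 4: weight 6+2=8, value 48+37=85
Best: $109.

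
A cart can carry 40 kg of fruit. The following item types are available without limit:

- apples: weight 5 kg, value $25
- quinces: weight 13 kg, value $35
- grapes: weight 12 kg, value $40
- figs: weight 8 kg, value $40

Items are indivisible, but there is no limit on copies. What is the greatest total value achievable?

Best value-per-unit is apples at 25/5, and filling with it alone uses weight 8×5=40. No mix of the others beats 8×25 = 200.

$200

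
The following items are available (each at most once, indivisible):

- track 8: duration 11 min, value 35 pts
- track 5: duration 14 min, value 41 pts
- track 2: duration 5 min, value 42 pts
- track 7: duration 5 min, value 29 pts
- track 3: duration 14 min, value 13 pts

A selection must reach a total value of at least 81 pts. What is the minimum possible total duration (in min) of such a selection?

Subsets with value ≥ 81, sorted by total duration:
- track 5+track 2: duration 19, value 83
- track 8+track 2+track 7: duration 21, value 106
- track 5+track 2+track 7: duration 24, value 112
Minimum duration: 19 min.

19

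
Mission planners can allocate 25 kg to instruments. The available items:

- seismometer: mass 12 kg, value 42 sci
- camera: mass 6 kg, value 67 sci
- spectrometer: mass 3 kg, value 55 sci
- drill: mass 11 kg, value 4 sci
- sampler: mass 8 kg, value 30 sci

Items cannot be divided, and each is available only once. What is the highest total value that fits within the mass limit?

164 sci

Check high-value combinations within 25 kg:
- seismometer+camera+spectrometer: mass 12+6+3=21, value 42+67+55=164
- camera+spectrometer+sampler: mass 6+3+8=17, value 67+55+30=152
- seismometer+spectrometer+sampler: mass 12+3+8=23, value 42+55+30=127
Best: 164 sci.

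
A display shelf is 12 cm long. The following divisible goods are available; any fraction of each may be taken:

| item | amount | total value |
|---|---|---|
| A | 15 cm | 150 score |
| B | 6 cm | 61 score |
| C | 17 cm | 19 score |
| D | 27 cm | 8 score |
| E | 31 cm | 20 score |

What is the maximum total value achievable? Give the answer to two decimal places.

121.00

Take in order of value per unit:
- B (61/6 per unit): all 6 → value 61, running total 61.00
- A (150/15 per unit): 6 of 15 → value 6×150/15 = 60.0000, running total 121.00
Total 121.00.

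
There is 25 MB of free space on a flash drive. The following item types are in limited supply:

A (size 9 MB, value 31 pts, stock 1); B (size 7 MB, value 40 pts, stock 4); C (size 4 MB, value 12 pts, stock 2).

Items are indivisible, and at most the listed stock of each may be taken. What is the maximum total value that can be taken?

Top feasible selections:
- 3×B + 1×C: size 25, value 132
- 3×B: size 21, value 120
- 1×A + 2×B: size 23, value 111
Best: 132 pts.

132 pts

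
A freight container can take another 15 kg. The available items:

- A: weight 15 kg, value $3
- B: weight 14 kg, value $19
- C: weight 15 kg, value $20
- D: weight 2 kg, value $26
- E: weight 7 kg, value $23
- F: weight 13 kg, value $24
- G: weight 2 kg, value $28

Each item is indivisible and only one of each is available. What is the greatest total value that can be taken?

$77

This is a 0/1 knapsack; check combinations near the capacity.
- D+E+G: weight 2+7+2=11, value 26+23+28=77
- D+G: weight 2+2=4, value 26+28=54
- F+G: weight 13+2=15, value 24+28=52
- E+G: weight 7+2=9, value 23+28=51
Best: $77.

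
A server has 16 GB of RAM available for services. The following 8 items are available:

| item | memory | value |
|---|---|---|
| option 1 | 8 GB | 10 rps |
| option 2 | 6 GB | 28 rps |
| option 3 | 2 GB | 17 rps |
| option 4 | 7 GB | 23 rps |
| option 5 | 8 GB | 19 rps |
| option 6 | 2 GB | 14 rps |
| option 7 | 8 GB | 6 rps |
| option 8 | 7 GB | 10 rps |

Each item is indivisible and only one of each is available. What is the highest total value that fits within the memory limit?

68 rps

Check high-value combinations within 16 GB:
- option 2+option 3+option 4: memory 6+2+7=15, value 28+17+23=68
- option 2+option 4+option 6: memory 6+7+2=15, value 28+23+14=65
- option 2+option 3+option 5: memory 6+2+8=16, value 28+17+19=64
- option 2+option 5+option 6: memory 6+8+2=16, value 28+19+14=61
- option 2+option 3+option 6: memory 6+2+2=10, value 28+17+14=59
Best: 68 rps.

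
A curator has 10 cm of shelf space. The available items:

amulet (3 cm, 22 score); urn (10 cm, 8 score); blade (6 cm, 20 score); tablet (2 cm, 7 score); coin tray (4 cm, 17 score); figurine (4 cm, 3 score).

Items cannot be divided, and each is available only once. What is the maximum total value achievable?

Check high-value combinations within 10 cm:
- amulet+tablet+coin tray: length 3+2+4=9, value 22+7+17=46
- amulet+blade: length 3+6=9, value 22+20=42
- amulet+coin tray: length 3+4=7, value 22+17=39
- blade+coin tray: length 6+4=10, value 20+17=37
Best: 46 score.

46 score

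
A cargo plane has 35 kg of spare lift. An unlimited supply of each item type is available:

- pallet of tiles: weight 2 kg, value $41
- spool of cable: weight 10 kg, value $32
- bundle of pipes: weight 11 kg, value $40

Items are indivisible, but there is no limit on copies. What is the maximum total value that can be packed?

$697

Best value-per-unit is pallet of tiles at 41/2, and filling with it alone uses weight 17×2=34. No mix of the others beats 17×41 = 697.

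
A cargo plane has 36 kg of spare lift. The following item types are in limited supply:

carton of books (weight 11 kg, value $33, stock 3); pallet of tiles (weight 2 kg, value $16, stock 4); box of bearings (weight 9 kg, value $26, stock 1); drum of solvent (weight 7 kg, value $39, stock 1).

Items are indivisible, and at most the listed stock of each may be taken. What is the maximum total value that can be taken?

Top feasible selections:
- 1×carton of books + 4×pallet of tiles + 1×box of bearings + 1×drum of solvent: weight 35, value 162
- 2×carton of books + 3×pallet of tiles + 1×drum of solvent: weight 35, value 153
- 1×carton of books + 3×pallet of tiles + 1×box of bearings + 1×drum of solvent: weight 33, value 146
- 2×carton of books + 2×pallet of tiles + 1×drum of solvent: weight 33, value 137
Best: $162.

$162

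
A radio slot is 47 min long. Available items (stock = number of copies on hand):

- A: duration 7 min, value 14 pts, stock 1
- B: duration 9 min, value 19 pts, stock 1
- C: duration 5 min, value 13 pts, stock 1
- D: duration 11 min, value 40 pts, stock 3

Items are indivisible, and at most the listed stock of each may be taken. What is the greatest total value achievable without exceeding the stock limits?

Top feasible selections:
- 1×B + 1×C + 3×D: duration 47, value 152
- 1×A + 1×C + 3×D: duration 45, value 147
- 1×B + 3×D: duration 42, value 139
- 1×A + 3×D: duration 40, value 134
Best: 152 pts.

152 pts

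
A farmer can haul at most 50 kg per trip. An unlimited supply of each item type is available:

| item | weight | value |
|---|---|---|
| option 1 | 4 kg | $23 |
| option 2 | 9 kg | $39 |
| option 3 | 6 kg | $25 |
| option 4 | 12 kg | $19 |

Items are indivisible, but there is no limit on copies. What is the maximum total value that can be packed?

Best value-per-unit is option 1 at 23/4; filling with it alone gives 12×23 = 276.
Optimal mix: 11×option 1 + 1×option 3 → weight 50, value 278.

$278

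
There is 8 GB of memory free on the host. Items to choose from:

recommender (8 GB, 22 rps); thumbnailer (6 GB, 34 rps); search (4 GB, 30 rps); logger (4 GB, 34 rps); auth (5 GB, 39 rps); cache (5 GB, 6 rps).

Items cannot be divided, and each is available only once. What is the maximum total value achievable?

This is a 0/1 knapsack; check combinations near the capacity.
- search+logger: memory 4+4=8, value 30+34=64
- auth: memory 5, value 39
- logger: memory 4, value 34
- thumbnailer: memory 6, value 34
Best: 64 rps.

64 rps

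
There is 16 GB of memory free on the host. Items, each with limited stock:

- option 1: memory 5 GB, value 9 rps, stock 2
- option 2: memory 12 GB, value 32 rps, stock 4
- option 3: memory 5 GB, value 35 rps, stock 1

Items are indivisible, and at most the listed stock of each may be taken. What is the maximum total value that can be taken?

53 rps

Best selections within memory 16 and stock limits:
- 2×option 1 + 1×option 3: memory 15, value 53
- 1×option 1 + 1×option 3: memory 10, value 44
- 1×option 3: memory 5, value 35
- 1×option 2: memory 12, value 32
Best: 53 rps.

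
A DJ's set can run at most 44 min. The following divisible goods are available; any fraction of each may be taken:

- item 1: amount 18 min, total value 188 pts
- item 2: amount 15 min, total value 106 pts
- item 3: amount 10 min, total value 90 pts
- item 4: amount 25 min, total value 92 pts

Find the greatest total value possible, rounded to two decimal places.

387.68

Take in order of value per unit:
- item 1 (188/18 per unit): all 18 → value 188, running total 188.00
- item 3 (90/10 per unit): all 10 → value 90, running total 278.00
- item 2 (106/15 per unit): all 15 → value 106, running total 384.00
- item 4 (92/25 per unit): 1 of 25 → value 1×92/25 = 3.6800, running total 387.68
Total 387.68.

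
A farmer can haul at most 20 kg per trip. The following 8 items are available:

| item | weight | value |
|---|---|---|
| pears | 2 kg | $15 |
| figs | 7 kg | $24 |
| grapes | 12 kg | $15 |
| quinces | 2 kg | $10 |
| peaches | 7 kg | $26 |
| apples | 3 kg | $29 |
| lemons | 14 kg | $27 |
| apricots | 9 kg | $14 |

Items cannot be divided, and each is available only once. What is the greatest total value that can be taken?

$94

Check high-value combinations within 20 kg:
- pears+figs+peaches+apples: weight 2+7+7+3=19, value 15+24+26+29=94
- figs+quinces+peaches+apples: weight 7+2+7+3=19, value 24+10+26+29=89
- pears+quinces+peaches+apples: weight 2+2+7+3=14, value 15+10+26+29=80
Best: $94.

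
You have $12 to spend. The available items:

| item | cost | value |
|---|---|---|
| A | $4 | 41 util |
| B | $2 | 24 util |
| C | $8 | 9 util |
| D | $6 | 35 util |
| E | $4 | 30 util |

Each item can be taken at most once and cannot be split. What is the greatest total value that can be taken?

Check high-value combinations within $12:
- A+B+D: cost 4+2+6=12, value 41+24+35=100
- A+B+E: cost 4+2+4=10, value 41+24+30=95
- B+D+E: cost 2+6+4=12, value 24+35+30=89
- A+D: cost 4+6=10, value 41+35=76
- A+E: cost 4+4=8, value 41+30=71
Best: 100 util.

100 util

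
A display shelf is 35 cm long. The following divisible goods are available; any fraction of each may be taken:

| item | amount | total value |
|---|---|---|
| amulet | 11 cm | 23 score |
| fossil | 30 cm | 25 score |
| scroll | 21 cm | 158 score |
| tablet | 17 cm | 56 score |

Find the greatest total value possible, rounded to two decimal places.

204.12

Take in order of value per unit:
- scroll (158/21 per unit): all 21 → value 158, running total 158.00
- tablet (56/17 per unit): 14 of 17 → value 14×56/17 = 46.1176, running total 204.12
Total 204.12.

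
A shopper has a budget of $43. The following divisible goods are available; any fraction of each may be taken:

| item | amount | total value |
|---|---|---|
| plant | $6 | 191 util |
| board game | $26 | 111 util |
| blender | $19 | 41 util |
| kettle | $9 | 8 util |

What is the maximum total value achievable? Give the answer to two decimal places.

Take in order of value per unit:
- plant (191/6 per unit): all 6 → value 191, running total 191.00
- board game (111/26 per unit): all 26 → value 111, running total 302.00
- blender (41/19 per unit): 11 of 19 → value 11×41/19 = 23.7368, running total 325.74
Total 325.74.

325.74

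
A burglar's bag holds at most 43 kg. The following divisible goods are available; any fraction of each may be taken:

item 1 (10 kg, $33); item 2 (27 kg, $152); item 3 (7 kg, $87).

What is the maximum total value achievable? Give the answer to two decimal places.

Take in order of value per unit:
- item 3 (87/7 per unit): all 7 → value 87, running total 87.00
- item 2 (152/27 per unit): all 27 → value 152, running total 239.00
- item 1 (33/10 per unit): 9 of 10 → value 9×33/10 = 29.7000, running total 268.70
Total 268.70.

268.70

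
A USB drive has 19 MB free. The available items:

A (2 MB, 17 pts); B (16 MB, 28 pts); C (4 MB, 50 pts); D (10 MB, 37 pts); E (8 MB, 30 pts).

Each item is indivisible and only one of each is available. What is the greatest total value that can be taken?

104 pts

Check high-value combinations within 19 MB:
- A+C+D: size 2+4+10=16, value 17+50+37=104
- A+C+E: size 2+4+8=14, value 17+50+30=97
- C+D: size 4+10=14, value 50+37=87
- C+E: size 4+8=12, value 50+30=80
- A+C: size 2+4=6, value 17+50=67
Best: 104 pts.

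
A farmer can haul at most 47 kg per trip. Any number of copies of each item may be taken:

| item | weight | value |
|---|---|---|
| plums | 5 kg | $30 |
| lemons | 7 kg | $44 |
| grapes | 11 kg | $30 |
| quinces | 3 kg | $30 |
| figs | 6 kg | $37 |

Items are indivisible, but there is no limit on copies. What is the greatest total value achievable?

Best value-per-unit is quinces at 30/3; filling with it alone gives 15×30 = 450.
Optimal mix: 1×plums + 14×quinces → weight 47, value 450.

$450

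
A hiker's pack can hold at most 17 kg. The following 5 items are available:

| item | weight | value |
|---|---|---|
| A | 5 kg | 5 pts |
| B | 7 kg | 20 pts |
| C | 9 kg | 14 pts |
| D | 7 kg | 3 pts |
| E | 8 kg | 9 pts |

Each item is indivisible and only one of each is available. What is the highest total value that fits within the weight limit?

34 pts

Check high-value combinations within 17 kg:
- B+C: weight 7+9=16, value 20+14=34
- B+E: weight 7+8=15, value 20+9=29
- A+B: weight 5+7=12, value 5+20=25
- B+D: weight 7+7=14, value 20+3=23
Best: 34 pts.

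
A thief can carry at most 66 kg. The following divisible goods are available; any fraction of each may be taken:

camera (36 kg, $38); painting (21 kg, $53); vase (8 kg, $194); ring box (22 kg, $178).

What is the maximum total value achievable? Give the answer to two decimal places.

440.83

Take in order of value per unit:
- vase (194/8 per unit): all 8 → value 194, running total 194.00
- ring box (178/22 per unit): all 22 → value 178, running total 372.00
- painting (53/21 per unit): all 21 → value 53, running total 425.00
- camera (38/36 per unit): 15 of 36 → value 15×38/36 = 15.8333, running total 440.83
Total 440.83.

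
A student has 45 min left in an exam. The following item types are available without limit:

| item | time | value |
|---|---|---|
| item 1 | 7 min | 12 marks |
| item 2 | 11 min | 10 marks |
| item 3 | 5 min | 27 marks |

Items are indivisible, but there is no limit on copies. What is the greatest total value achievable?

243 marks

Best value-per-unit is item 3 at 27/5, and filling with it alone uses time 9×5=45. No mix of the others beats 9×27 = 243.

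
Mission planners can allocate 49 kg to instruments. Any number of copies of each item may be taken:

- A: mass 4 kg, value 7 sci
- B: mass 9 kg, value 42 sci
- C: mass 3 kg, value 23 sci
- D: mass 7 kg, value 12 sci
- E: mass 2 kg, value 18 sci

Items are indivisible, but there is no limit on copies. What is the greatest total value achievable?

Best value-per-unit is E at 18/2; filling with it alone gives 24×18 = 432.
Optimal mix: 1×C + 23×E → mass 49, value 437.

437 sci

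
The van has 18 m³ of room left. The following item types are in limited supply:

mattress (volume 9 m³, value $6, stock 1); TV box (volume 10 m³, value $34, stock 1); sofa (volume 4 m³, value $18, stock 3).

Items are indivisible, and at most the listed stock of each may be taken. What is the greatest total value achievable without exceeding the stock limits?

Top feasible selections:
- 1×TV box + 2×sofa: volume 18, value 70
- 3×sofa: volume 12, value 54
Best: $70.

$70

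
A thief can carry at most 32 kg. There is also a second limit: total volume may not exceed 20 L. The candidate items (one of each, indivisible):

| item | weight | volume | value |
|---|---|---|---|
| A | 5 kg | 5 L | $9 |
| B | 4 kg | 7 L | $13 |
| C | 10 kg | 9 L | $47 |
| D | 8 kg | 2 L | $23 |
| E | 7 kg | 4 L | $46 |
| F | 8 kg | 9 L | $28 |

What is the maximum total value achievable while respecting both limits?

Feasible sets respecting both limits:
- A+C+D+E: weight 30, volume 20, value 125
- C+D+E: weight 25, volume 15, value 116
- B+C+E: weight 21, volume 20, value 106
- A+D+E+F: weight 28, volume 20, value 106
Best: $125.

$125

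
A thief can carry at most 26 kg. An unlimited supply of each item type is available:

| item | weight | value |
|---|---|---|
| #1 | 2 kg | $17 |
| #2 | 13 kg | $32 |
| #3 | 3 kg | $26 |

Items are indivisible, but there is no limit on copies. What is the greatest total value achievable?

$225

Best value-per-unit is #3 at 26/3; filling with it alone gives 8×26 = 208.
Optimal mix: 1×#1 + 8×#3 → weight 26, value 225.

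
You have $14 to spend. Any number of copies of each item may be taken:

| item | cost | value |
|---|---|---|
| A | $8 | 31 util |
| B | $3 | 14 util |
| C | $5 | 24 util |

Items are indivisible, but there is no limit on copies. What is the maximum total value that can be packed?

66 util

Best value-per-unit is C at 24/5; filling with it alone gives 2×24 = 48.
Optimal mix: 3×B + 1×C → cost 14, value 66.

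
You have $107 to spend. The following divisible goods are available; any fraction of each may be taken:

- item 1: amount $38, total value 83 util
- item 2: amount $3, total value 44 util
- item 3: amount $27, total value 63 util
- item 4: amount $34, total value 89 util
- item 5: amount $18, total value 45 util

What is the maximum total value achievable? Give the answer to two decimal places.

295.61

Take in order of value per unit:
- item 2 (44/3 per unit): all 3 → value 44, running total 44.00
- item 4 (89/34 per unit): all 34 → value 89, running total 133.00
- item 5 (45/18 per unit): all 18 → value 45, running total 178.00
- item 3 (63/27 per unit): all 27 → value 63, running total 241.00
- item 1 (83/38 per unit): 25 of 38 → value 25×83/38 = 54.6053, running total 295.61
Total 295.61.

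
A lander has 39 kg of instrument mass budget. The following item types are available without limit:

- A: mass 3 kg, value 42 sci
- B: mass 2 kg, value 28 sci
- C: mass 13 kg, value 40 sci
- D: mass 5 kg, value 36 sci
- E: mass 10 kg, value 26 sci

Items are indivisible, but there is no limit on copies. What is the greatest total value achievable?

Best value-per-unit is A at 42/3, and filling with it alone uses mass 13×3=39. No mix of the others beats 13×42 = 546.

546 sci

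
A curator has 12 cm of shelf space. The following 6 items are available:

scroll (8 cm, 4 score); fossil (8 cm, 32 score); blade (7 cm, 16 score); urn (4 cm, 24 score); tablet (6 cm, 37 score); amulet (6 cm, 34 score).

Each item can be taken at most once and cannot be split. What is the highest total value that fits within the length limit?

71 score

Check high-value combinations within 12 cm:
- tablet+amulet: length 6+6=12, value 37+34=71
- urn+tablet: length 4+6=10, value 24+37=61
- urn+amulet: length 4+6=10, value 24+34=58
- fossil+urn: length 8+4=12, value 32+24=56
Best: 71 score.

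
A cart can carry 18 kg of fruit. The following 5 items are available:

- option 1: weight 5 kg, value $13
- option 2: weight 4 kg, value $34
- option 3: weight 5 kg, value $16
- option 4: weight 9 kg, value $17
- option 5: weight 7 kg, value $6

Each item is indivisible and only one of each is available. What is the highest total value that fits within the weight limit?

$67

Check high-value combinations within 18 kg:
- option 2+option 3+option 4: weight 4+5+9=18, value 34+16+17=67
- option 1+option 2+option 4: weight 5+4+9=18, value 13+34+17=64
- option 1+option 2+option 3: weight 5+4+5=14, value 13+34+16=63
- option 2+option 3+option 5: weight 4+5+7=16, value 34+16+6=56
- option 1+option 2+option 5: weight 5+4+7=16, value 13+34+6=53
Best: $67.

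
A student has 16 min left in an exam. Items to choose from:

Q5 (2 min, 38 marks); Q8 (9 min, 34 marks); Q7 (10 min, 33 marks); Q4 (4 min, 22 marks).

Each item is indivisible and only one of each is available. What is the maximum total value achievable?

94 marks

Check high-value combinations within 16 min:
- Q5+Q8+Q4: time 2+9+4=15, value 38+34+22=94
- Q5+Q7+Q4: time 2+10+4=16, value 38+33+22=93
- Q5+Q8: time 2+9=11, value 38+34=72
- Q5+Q7: time 2+10=12, value 38+33=71
- Q5+Q4: time 2+4=6, value 38+22=60
Best: 94 marks.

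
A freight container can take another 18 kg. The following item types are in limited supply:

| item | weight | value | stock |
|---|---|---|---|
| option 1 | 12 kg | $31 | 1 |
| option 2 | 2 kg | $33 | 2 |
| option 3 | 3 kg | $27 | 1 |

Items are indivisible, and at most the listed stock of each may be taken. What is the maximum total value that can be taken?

$97

Best selections within weight 18 and stock limits:
- 1×option 1 + 2×option 2: weight 16, value 97
- 2×option 2 + 1×option 3: weight 7, value 93
Best: $97.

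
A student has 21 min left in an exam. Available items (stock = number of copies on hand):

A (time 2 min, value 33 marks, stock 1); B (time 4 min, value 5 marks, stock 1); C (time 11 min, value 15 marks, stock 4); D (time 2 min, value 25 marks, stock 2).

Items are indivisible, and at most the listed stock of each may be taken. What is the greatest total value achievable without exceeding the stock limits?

Best selections within time 21 and stock limits:
- 1×A + 1×B + 1×C + 2×D: time 21, value 103
- 1×A + 1×C + 2×D: time 17, value 98
- 1×A + 1×B + 2×D: time 10, value 88
- 1×A + 2×D: time 6, value 83
Best: 103 marks.

103 marks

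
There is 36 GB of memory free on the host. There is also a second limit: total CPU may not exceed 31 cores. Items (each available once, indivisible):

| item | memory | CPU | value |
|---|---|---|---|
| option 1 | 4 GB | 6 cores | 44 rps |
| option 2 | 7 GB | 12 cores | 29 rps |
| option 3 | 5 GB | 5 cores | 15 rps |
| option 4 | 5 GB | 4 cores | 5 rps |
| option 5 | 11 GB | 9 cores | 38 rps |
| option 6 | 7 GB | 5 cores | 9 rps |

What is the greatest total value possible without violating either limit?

Feasible sets respecting both limits:
- option 1+option 2+option 4+option 5: memory 27, CPU 31, value 116
- option 1+option 2+option 5: memory 22, CPU 27, value 111
- option 1+option 3+option 4+option 5+option 6: memory 32, CPU 29, value 111
- option 1+option 3+option 5+option 6: memory 27, CPU 25, value 106
Best: 116 rps.

116 rps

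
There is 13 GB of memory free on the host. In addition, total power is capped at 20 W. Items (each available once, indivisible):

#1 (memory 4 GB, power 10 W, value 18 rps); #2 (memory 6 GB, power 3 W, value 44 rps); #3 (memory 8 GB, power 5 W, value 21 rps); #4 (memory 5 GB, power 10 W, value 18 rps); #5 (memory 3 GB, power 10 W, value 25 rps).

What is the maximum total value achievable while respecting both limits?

Feasible sets respecting both limits:
- #2+#5: memory 9, power 13, value 69
- #1+#2: memory 10, power 13, value 62
- #2+#4: memory 11, power 13, value 62
- #3+#5: memory 11, power 15, value 46
Best: 69 rps.

69 rps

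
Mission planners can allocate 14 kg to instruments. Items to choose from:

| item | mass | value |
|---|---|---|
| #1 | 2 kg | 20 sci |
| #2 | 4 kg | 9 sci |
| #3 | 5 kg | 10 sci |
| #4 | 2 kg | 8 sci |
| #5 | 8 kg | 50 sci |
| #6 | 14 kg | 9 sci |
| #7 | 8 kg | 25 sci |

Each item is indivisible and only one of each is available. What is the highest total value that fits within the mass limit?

Check high-value combinations within 14 kg:
- #1+#2+#5: mass 2+4+8=14, value 20+9+50=79
- #1+#4+#5: mass 2+2+8=12, value 20+8+50=78
- #1+#5: mass 2+8=10, value 20+50=70
- #2+#4+#5: mass 4+2+8=14, value 9+8+50=67
- #3+#5: mass 5+8=13, value 10+50=60
Best: 79 sci.

79 sci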